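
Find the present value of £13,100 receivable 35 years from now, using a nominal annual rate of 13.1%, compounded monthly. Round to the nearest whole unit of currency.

Periodic rate i = 0.131/12 = 0.0109167; n = 35 × 12 = 420 periods.
PV = 13,100 / (1 + 0.0109167)^420 = 13,100 / 95.598220 = 137.0318

£137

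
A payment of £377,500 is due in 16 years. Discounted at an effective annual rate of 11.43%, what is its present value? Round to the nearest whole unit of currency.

Discount factor = (1+0.1143)^(−16) = 0.176997; PV = 377,500 × 0.176997 = 66,816.3685

£66,816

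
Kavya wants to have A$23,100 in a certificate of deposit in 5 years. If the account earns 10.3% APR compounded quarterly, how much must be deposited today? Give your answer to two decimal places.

A$13,892.53

Periodic rate i = 0.103/4 = 0.02575; n = 5 × 4 = 20 periods.
Discount factor = (1+0.02575)^(−20) = 0.601408; PV = 23,100 × 0.601408 = 13,892.5340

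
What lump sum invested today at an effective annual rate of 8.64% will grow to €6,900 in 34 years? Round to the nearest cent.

PV = 6,900 / (1 + 0.0864)^34 = 6,900 / 16.736003 = 412.2848

€412.28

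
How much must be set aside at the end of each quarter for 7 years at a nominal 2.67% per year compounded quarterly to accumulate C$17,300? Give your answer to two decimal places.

C$563.97

i = 0.0267/4 = 0.006675 per quarter; n = 7·4 = 28.
FV-annuity factor = 30.675404; PMT = 17300 / 30.675404 = 563.9698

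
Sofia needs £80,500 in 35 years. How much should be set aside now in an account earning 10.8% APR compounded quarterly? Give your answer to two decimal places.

£1,931.67

i = 0.108/4 = 0.027 per quarter; n = 35·4 = 140.
Discount factor = (1+0.027)^(−140) = 0.023996; PV = 80,500 × 0.023996 = 1,931.6737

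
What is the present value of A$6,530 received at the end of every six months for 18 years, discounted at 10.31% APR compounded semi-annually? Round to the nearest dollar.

With 2 periods per year: i = 0.05155, n = 36.
PV = PMT · [1 − (1+i)^(−n)] / i = 6530 · 16.222544 = 105,933.2111

A$105,933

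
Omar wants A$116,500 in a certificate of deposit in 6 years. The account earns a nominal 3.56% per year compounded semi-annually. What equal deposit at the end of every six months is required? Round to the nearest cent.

A$8,794.19

i = 0.0356/2 = 0.0178 per half-year; n = 6·2 = 12.
PMT = 116500 / ( [(1+0.0178)^12 − 1] / 0.0178 ) = 116500 / 13.247378 = 8,794.1933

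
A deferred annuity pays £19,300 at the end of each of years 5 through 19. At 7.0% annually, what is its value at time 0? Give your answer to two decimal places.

PV at t=4 (ordinary 15-year annuity): 19300 × a(15|0.07) = 19300 × 9.107914 = 175,782.7403
Discount back 4 years: 175,782.7403 × (1+0.07)^(−4) = 175,782.7403 × 0.762895 = 134,103.8109

£134,103.81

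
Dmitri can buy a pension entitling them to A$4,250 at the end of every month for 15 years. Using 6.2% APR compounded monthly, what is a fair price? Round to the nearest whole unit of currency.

With 12 periods per year: i = 0.00516667, n = 180.
Annuity factor a(180|0.00516667) = 117.000096; PV = 4250 × 117.000096 = 497,250.4072

A$497,250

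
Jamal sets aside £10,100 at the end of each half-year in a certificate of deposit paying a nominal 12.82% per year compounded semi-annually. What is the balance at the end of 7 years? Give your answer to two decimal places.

£218,459.42

With 2 periods per year: i = 0.0641, n = 14.
FV = 10100 × [(1+0.0641)^14 − 1] / 0.0641 = 10100 × 21.629645 = 218,459.4151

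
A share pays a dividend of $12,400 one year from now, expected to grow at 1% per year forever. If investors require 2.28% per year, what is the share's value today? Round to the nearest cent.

PV = D₁/(r − g) = 12400/(0.0228 − 0.01) = 968,750.0000

$968,750.00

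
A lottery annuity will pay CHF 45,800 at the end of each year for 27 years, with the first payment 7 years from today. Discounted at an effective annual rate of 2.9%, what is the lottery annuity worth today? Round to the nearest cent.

CHF 715,541.38

PV at t=6 (ordinary 27-year annuity): 45800 × a(27|0.029) = 45800 × 18.546481 = 849,428.8354
Discount back 6 years: 849,428.8354 × (1+0.029)^(−6) = 849,428.8354 × 0.842379 = 715,541.3751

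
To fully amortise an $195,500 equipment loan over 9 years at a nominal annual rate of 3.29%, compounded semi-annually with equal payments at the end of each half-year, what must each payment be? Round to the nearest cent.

$12,636.78

i = 0.0329/2 = 0.01645 per half-year; n = 9·2 = 18.
Annuity-PV factor = 15.470708; PMT = 195500 / 15.470708 = 12,636.7840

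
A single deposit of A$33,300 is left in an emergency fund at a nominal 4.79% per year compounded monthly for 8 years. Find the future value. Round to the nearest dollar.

A$48,813

i = 0.0479/12 = 0.00399167 per month; n = 8·12 = 96.
FV = PV·(1+i)^n = 33,300 × 1.465853 = 48,812.9000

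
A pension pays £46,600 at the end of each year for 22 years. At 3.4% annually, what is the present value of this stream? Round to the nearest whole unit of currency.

£713,755

PV = PMT · [1 − (1+i)^(−n)] / i = 46600 · 15.316630 = 713,754.9587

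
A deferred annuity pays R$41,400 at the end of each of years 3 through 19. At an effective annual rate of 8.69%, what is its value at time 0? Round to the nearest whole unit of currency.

PV at t=2 (ordinary 17-year annuity): 41400 × a(17|0.0869) = 41400 × 8.716497 = 360,862.9638
Discount back 2 years: 360,862.9638 × (1+0.0869)^(−2) = 360,862.9638 × 0.846488 = 305,466.1802

R$305,466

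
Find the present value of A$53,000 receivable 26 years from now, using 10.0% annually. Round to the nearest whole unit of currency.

A$4,447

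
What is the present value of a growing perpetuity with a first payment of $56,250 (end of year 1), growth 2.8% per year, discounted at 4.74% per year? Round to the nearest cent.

PV = PMT / (i − g) = 56250 / (0.0474 − 0.028) = 56250 / 0.019400 = 2,899,484.5361

$2,899,484.54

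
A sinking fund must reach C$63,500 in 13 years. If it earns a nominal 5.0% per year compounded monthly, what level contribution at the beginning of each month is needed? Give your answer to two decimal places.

C$288.61

With 12 periods per year: i = 0.00416667, n = 156.
PMT = 63500 / ( [(1+0.00416667)^156 − 1] / 0.00416667 × (1+i) ) = 63500 / 220.022347 = 288.6070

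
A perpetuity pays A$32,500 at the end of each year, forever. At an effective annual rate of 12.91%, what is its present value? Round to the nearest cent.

A$251,742.84

PV = C/r = 32500/0.1291 = 251,742.8350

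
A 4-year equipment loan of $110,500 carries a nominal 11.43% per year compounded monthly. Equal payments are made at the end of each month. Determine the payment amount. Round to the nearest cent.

i = 0.1143/12 = 0.009525 per month; n = 4·12 = 48.
PMT = 110500 / ( [1 − (1+0.009525)^(−48)] / 0.009525 ) = 110500 / 38.380585 = 2,879.0598

$2,879.06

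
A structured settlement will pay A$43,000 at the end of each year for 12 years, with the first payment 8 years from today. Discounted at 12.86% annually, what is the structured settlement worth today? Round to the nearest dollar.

A$109,795

Value one period before first payment (t=7): 43000 × [1 − (1+0.1286)^(−12)] / 0.1286 = 43000 × 5.955182 = 256,072.8130
PV₀ = 256,072.8130 / (1+0.1286)^7 = 256,072.8130 / 2.332278 = 109,795.1486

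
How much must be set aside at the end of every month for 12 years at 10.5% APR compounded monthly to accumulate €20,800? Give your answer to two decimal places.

With 12 periods per year: i = 0.00875, n = 144.
FV-annuity factor = 286.417494; PMT = 20800 / 286.417494 = 72.6213

€72.62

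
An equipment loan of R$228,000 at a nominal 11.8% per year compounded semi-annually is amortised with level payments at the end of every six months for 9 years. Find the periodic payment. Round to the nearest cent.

R$20,899.45

With 2 periods per year: i = 0.059, n = 18.
PMT = 228000 / ( [1 − (1+0.059)^(−18)] / 0.059 ) = 228000 / 10.909378 = 20,899.4494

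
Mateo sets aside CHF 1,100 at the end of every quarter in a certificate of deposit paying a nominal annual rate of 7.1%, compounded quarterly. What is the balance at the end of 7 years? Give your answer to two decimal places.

CHF 39,453.27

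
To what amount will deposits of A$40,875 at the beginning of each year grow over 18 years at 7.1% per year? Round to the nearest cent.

A$1,502,754.57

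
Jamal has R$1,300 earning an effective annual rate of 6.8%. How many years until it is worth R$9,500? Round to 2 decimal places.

30.23 years

(1+i)^n = 9500/1300 = 7.30769, so n = ln 7.30769 / ln 1.068 = 30.2325 years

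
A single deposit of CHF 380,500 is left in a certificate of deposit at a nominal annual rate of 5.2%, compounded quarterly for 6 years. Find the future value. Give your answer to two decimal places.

CHF 518,777.76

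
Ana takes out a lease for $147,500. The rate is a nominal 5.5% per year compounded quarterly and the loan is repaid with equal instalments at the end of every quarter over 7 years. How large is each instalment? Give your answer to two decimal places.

$6,382.52

Periodic rate i = 0.055/4 = 0.01375; n = 7 × 4 = 28 periods.
PMT = 147500 / ( [1 − (1+0.01375)^(−28)] / 0.01375 ) = 147500 / 23.109985 = 6,382.5225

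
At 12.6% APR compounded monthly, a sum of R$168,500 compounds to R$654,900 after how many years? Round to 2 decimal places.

Periodic rate i = 0.126/12 = 0.0105.
n = ln(654900/168500) / ln(1+0.0105) = ln(3.88665) / 0.010445 = 129.9678 months
= 129.9678/12 years

10.83 years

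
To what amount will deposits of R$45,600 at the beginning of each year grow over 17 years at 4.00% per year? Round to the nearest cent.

R$1,123,830.83

Accumulation factor s(17|0.04) × (1+i) = 24.645413; FV = 45600 × 24.645413 = 1,123,830.8275
(annuity-due: payments at period start, so ×(1+i).)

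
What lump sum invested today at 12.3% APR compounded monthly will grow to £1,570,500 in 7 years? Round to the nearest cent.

£666,827.92

i = 0.123/12 = 0.01025 per month; n = 7·12 = 84.
PV = FV·(1+i)^(−n) = 1,570,500 × 0.424596 = 666,827.9196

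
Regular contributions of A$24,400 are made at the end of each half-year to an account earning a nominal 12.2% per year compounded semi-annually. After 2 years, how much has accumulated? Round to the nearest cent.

i = 0.122/2 = 0.061 per half-year; n = 2·2 = 4.
Accumulation factor s(4|0.061) = 4.381111; FV = 24400 × 4.381111 = 106,899.1079

A$106,899.11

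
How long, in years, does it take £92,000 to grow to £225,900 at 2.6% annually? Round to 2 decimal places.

35.00 years

(1+i)^n = 225900/92000 = 2.45543, so n = ln 2.45543 / ln 1.026 = 34.9974 years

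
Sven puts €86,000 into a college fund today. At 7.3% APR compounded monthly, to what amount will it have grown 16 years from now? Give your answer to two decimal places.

With 12 periods per year: i = 0.00608333, n = 192.
86,000 × (1+0.00608333)^192 = 86,000 × 3.204198 = 275,560.9869

€275,560.99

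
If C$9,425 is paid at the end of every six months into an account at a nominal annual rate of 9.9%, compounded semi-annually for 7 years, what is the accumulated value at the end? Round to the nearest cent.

Periodic rate i = 0.099/2 = 0.0495; n = 7 × 2 = 14 periods.
Accumulation factor s(14|0.0495) = 19.530764; FV = 9425 × 19.530764 = 184,077.4536

C$184,077.45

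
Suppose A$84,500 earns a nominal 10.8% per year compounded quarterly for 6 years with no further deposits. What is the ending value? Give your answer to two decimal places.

A$160,157.53

i = 0.108/4 = 0.027 per quarter; n = 6·4 = 24.
84,500 × (1+0.027)^24 = 84,500 × 1.895355 = 160,157.5274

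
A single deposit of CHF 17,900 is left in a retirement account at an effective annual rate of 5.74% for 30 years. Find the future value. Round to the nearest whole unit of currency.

FV = PV·(1+i)^n = 17,900 × 5.335550 = 95,506.3424

CHF 95,506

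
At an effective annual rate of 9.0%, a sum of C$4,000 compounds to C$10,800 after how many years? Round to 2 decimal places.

n = ln(10800/4000) / ln(1+0.09) = ln(2.70000) / 0.086178 = 11.5256 years

11.53 years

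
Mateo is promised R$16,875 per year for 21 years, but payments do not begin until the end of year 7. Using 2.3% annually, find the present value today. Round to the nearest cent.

R$243,044.92

PV at t=6 (ordinary 21-year annuity): 16875 × a(21|0.023) = 16875 × 16.508080 = 278,573.8531
Discount back 6 years: 278,573.8531 × (1+0.023)^(−6) = 278,573.8531 × 0.872461 = 243,044.9204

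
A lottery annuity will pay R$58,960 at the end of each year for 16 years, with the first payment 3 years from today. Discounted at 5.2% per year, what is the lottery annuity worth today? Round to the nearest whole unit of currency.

R$569,253

PV at t=2 (ordinary 16-year annuity): 58960 × a(16|0.052) = 58960 × 10.685125 = 629,994.9574
PV₀ = 629,994.9574 / (1+0.052)^2 = 629,994.9574 / 1.106704 = 569,253.3482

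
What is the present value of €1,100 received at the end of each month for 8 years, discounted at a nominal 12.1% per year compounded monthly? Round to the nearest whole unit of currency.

i = 0.121/12 = 0.0100833 per month; n = 8·12 = 96.
PV = 1100 × [1 − (1+0.0100833)^(−96)] / 0.0100833 = 1100 × 61.320216 = 67,452.2377

€67,452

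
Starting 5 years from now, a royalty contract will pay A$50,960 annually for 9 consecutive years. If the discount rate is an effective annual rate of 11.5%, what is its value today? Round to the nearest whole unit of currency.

A$179,067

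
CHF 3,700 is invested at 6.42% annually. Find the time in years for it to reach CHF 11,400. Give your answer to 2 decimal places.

(1+i)^n = 11400/3700 = 3.08108, so n = ln 3.08108 / ln 1.0642 = 18.0845 years

18.08 years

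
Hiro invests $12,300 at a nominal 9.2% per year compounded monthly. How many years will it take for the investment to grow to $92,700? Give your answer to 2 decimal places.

Periodic rate i = 0.092/12 = 0.00766667.
(1+i)^n = 92700/12300 = 7.53659, so n = ln 7.53659 / ln 1.00767 = 264.4568 months
= 264.4568/12 years

22.04 years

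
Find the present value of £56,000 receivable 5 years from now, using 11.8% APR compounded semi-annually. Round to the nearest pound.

£31,567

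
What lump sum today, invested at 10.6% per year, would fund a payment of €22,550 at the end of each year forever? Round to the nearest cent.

€212,735.85

PV = PMT / i = 22550 / 0.106 = 212,735.8491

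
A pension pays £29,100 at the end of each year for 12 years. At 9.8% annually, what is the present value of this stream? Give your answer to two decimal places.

£200,236.02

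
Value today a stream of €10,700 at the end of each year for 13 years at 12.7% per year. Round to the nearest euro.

PV = PMT · [1 − (1+i)^(−n)] / i = 10700 · 6.209893 = 66,445.8546

€66,446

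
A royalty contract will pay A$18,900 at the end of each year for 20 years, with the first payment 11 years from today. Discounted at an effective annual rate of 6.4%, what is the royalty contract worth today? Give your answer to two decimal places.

A$112,882.21

PV at t=10 (ordinary 20-year annuity): 18900 × a(20|0.064) = 18900 × 11.106571 = 209,914.1910
PV₀ = 209,914.1910 / (1+0.064)^10 = 209,914.1910 / 1.859586 = 112,882.2143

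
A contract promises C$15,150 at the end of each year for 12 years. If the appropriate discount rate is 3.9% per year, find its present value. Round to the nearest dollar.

Annuity factor a(12|0.039) = 9.439764; PV = 15150 × 9.439764 = 143,012.4322

C$143,012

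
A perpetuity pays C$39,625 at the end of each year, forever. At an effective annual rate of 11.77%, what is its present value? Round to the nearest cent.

C$336,661.00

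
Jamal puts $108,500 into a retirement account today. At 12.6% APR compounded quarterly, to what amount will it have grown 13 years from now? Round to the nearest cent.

Periodic rate i = 0.126/4 = 0.0315; n = 13 × 4 = 52 periods.
FV = PV·(1+i)^n = 108,500 × 5.016491 = 544,289.3270

$544,289.33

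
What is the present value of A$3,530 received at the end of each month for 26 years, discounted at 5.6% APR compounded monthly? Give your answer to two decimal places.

i = 0.056/12 = 0.00466667 per month; n = 26·12 = 312.
PV = 3530 × [1 − (1+0.00466667)^(−312)] / 0.00466667 = 3530 × 164.151834 = 579,455.9730

A$579,455.97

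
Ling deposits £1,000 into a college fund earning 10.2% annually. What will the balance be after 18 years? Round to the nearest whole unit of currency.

£5,745

FV = 1,000 × (1 + 0.102)^18 = 5,744.7178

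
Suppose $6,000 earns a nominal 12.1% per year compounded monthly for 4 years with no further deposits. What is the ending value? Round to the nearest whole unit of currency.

$9,712

i = 0.121/12 = 0.0100833 per month; n = 4·12 = 48.
FV = PV·(1+i)^n = 6,000 × 1.618624 = 9,711.7412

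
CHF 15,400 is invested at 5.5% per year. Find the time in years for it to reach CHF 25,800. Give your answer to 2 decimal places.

n = ln(25800/15400) / ln(1+0.055) = ln(1.67532) / 0.053541 = 9.6376 years

9.64 years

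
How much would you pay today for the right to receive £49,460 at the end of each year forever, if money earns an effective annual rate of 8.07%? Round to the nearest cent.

£612,887.24

PV = PMT / i = 49460 / 0.0807 = 612,887.2367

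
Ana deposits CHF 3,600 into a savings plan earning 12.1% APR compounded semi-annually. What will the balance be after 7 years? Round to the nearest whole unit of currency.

Periodic rate i = 0.121/2 = 0.0605; n = 7 × 2 = 14 periods.
FV = 3,600 × (1 + 0.0605)^14 = 8,193.1691

CHF 8,193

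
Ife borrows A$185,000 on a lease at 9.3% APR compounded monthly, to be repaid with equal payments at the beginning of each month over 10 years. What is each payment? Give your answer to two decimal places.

i = 0.093/12 = 0.00775 per month; n = 10·12 = 120.
PMT = 185000 / ( [1 − (1+0.00775)^(−120)] / 0.00775 × (1+i) ) = 185000 / 78.543278 = 2,355.3893

A$2,355.39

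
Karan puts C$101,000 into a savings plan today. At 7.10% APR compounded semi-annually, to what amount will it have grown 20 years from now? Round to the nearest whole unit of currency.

C$407,686

With 2 periods per year: i = 0.0355, n = 40.
FV = PV·(1+i)^n = 101,000 × 4.036492 = 407,685.7231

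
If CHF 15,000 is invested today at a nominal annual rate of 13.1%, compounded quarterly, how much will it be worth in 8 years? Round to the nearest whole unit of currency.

CHF 42,067

Periodic rate i = 0.131/4 = 0.03275; n = 8 × 4 = 32 periods.
FV = 15,000 × (1 + 0.03275)^32 = 42,066.6352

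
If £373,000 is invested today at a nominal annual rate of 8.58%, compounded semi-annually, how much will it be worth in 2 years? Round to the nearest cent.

£441,244.70

With 2 periods per year: i = 0.0429, n = 4.
FV = PV·(1+i)^n = 373,000 × 1.182962 = 441,244.6997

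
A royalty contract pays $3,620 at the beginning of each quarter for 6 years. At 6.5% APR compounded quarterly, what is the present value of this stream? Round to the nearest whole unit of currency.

With 4 periods per year: i = 0.01625, n = 24.
PV = PMT · [1 − (1+i)^(−n)] / i × (1+i) = 3620 · 20.063422 = 72,629.5894
Payments are at the start of each period, so multiply by (1+i).

$72,630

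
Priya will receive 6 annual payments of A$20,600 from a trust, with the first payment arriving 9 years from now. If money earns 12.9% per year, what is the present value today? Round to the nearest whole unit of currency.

PV at t=8 (ordinary 6-year annuity): 20600 × a(6|0.129) = 20600 × 4.008707 = 82,579.3622
Discount back 8 years: 82,579.3622 × (1+0.129)^(−8) = 82,579.3622 × 0.378834 = 31,283.8352

A$31,284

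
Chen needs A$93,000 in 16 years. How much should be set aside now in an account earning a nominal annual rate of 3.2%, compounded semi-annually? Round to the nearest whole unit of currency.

A$55,961

i = 0.032/2 = 0.016 per half-year; n = 16·2 = 32.
PV = 93,000 / (1 + 0.016)^32 = 93,000 / 1.661876 = 55,960.8489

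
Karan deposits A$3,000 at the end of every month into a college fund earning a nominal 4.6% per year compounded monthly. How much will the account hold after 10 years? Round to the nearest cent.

A$456,011.63

i = 0.046/12 = 0.00383333 per month; n = 10·12 = 120.
FV = 3000 × [(1+0.00383333)^120 − 1] / 0.00383333 = 3000 × 152.003878 = 456,011.6330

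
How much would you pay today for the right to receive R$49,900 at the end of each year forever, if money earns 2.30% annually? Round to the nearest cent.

PV = PMT / i = 49900 / 0.023 = 2,169,565.2174

R$2,169,565.22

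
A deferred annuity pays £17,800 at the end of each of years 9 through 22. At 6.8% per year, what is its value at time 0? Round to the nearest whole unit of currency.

£93,080

PV at t=8 (ordinary 14-year annuity): 17800 × a(14|0.068) = 17800 × 8.851332 = 157,553.7086
PV₀ = 157,553.7086 / (1+0.068)^8 = 157,553.7086 / 1.692661 = 93,080.4789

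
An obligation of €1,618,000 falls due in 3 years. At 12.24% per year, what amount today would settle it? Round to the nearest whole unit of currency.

PV = FV·(1+i)^(−n) = 1,618,000 × 0.707224 = 1,144,288.5260

€1,144,289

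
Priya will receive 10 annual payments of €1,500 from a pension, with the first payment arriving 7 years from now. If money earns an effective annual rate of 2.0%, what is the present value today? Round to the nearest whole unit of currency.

€11,964

PV at t=6 (ordinary 10-year annuity): 1500 × a(10|0.02) = 1500 × 8.982585 = 13,473.8775
PV₀ = 13,473.8775 / (1+0.02)^6 = 13,473.8775 / 1.126162 = 11,964.4176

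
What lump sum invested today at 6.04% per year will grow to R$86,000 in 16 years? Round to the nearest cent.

R$33,649.84

Discount factor = (1+0.0604)^(−16) = 0.391277; PV = 86,000 × 0.391277 = 33,649.8356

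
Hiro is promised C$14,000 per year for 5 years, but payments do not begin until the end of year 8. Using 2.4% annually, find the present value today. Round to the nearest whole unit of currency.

C$55,251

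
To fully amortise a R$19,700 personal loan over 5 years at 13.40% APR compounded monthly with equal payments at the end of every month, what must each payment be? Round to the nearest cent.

With 12 periods per year: i = 0.0111667, n = 60.
PMT = 19700 / ( [1 − (1+0.0111667)^(−60)] / 0.0111667 ) = 19700 / 43.557117 = 452.2797

R$452.28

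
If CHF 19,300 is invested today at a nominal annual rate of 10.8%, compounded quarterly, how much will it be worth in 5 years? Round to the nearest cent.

Periodic rate i = 0.108/4 = 0.027; n = 5 × 4 = 20 periods.
FV = 19,300 × (1 + 0.027)^20 = 32,882.6024

CHF 32,882.60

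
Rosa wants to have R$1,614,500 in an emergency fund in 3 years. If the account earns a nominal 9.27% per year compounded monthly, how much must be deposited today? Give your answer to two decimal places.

With 12 periods per year: i = 0.007725, n = 36.
PV = FV·(1+i)^(−n) = 1,614,500 × 0.758031 = 1,223,840.6313

R$1,223,840.63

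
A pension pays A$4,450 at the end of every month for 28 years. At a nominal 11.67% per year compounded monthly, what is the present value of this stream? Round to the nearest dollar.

A$439,873

With 12 periods per year: i = 0.009725, n = 336.
Annuity factor a(336|0.009725) = 98.847923; PV = 4450 × 98.847923 = 439,873.2558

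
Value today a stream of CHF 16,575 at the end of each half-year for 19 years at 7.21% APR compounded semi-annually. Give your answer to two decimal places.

CHF 340,081.68

i = 0.0721/2 = 0.03605 per half-year; n = 19·2 = 38.
PV = 16575 × [1 − (1+0.03605)^(−38)] / 0.03605 = 16575 × 20.517749 = 340,081.6841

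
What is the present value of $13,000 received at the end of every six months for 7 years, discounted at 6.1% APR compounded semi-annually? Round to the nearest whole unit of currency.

Periodic rate i = 0.061/2 = 0.0305; n = 7 × 2 = 14 periods.
PV = PMT · [1 − (1+i)^(−n)] / i = 13000 · 11.257669 = 146,349.7002

$146,350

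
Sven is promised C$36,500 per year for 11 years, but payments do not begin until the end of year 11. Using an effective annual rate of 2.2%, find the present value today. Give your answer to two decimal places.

Value one period before first payment (t=10): 36500 × [1 − (1+0.022)^(−11)] / 0.022 = 36500 × 9.676430 = 353,189.6823
PV₀ = 353,189.6823 / (1+0.022)^10 = 353,189.6823 / 1.243108 = 284,118.1971

C$284,118.20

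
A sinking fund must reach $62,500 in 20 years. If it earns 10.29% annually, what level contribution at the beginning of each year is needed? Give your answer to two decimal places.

FV-annuity factor × (1+i) = 65.287060; PMT = 62500 / 65.287060 = 957.3107

$957.31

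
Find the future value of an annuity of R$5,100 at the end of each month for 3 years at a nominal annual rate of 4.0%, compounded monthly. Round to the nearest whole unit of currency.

R$194,726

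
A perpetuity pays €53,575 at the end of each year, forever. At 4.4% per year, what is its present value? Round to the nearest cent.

€1,217,613.64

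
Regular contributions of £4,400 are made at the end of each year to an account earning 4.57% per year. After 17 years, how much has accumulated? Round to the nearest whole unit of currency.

FV = 4400 × [(1+0.0457)^17 − 1] / 0.0457 = 4400 × 24.892175 = 109,525.5717

£109,526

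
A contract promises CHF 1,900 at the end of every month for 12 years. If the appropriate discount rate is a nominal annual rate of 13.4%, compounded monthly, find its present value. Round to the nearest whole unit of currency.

CHF 135,765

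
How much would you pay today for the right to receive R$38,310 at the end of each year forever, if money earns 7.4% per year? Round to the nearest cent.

R$517,702.70

PV = C/r = 38310/0.074 = 517,702.7027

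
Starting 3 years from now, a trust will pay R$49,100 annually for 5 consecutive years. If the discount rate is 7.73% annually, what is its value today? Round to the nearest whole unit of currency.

R$170,127

PV at t=2 (ordinary 5-year annuity): 49100 × a(5|0.0773) = 49100 × 4.021285 = 197,445.0959
Discount back 2 years: 197,445.0959 × (1+0.0773)^(−2) = 197,445.0959 × 0.861642 = 170,126.9169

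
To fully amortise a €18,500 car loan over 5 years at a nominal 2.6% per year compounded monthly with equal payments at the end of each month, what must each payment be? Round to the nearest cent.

Periodic rate i = 0.026/12 = 0.00216667; n = 5 × 12 = 60 periods.
Annuity-PV factor = 56.206649; PMT = 18500 / 56.206649 = 329.1426

€329.14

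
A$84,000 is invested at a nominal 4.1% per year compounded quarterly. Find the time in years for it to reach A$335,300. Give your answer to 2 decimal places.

33.93 years

Periodic rate i = 0.041/4 = 0.01025.
n = ln(335300/84000) / ln(1+0.01025) = ln(3.99167) / 0.010198 = 135.7357 quarters
= 135.7357/4 years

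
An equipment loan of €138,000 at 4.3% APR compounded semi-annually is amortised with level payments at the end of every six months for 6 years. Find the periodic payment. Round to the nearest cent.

Periodic rate i = 0.043/2 = 0.0215; n = 6 × 2 = 12 periods.
Annuity-PV factor = 10.478573; PMT = 138000 / 10.478573 = 13,169.7327

€13,169.73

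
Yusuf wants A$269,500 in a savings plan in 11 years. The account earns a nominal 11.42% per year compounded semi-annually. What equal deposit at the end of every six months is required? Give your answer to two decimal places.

With 2 periods per year: i = 0.0571, n = 22.
PMT = 269500 / ( [(1+0.0571)^22 − 1] / 0.0571 ) = 269500 / 41.904792 = 6,431.2454

A$6,431.25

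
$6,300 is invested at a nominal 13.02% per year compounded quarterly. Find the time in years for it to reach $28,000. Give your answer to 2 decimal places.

11.64 years

Periodic rate i = 0.1302/4 = 0.03255.
(1+i)^n = 28000/6300 = 4.44444, so n = ln 4.44444 / ln 1.03255 = 46.5684 quarters
= 46.5684/4 years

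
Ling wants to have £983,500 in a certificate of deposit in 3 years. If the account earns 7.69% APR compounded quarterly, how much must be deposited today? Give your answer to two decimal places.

£782,588.66

i = 0.0769/4 = 0.019225 per quarter; n = 3·4 = 12.
PV = FV·(1+i)^(−n) = 983,500 × 0.795718 = 782,588.6627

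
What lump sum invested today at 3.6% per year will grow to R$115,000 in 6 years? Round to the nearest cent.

R$93,012.07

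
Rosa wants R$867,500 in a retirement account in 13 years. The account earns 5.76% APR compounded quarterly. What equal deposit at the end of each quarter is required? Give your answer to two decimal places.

With 4 periods per year: i = 0.0144, n = 52.
PMT = 867500 / ( [(1+0.0144)^52 − 1] / 0.0144 ) = 867500 / 76.611089 = 11,323.4260

R$11,323.43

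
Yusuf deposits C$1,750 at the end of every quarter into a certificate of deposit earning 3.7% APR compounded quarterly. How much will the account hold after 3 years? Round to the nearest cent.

With 4 periods per year: i = 0.00925, n = 12.
FV = PMT · [(1+i)^n − 1] / i = 1750 · 12.629721 = 22,102.0124

C$22,102.01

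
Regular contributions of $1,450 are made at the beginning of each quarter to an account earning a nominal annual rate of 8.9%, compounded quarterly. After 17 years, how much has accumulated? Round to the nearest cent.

$230,876.15

With 4 periods per year: i = 0.02225, n = 68.
FV = PMT · [(1+i)^n − 1] / i × (1+i) = 1450 · 159.224929 = 230,876.1474
Payments are at the start of each period, so multiply by (1+i).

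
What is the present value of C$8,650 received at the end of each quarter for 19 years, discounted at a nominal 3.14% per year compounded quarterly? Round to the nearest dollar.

With 4 periods per year: i = 0.00785, n = 76.
Annuity factor a(76|0.00785) = 57.074514; PV = 8650 × 57.074514 = 493,694.5494

C$493,695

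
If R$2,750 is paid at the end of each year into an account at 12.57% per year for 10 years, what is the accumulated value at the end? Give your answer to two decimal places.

R$49,609.02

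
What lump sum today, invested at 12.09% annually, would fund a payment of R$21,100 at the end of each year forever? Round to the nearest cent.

R$174,524.40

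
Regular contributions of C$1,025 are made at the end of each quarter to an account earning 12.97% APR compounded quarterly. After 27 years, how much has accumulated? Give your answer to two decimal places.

C$960,506.33

Periodic rate i = 0.1297/4 = 0.032425; n = 27 × 4 = 108 periods.
FV = 1025 × [(1+0.032425)^108 − 1] / 0.032425 = 1025 × 937.079348 = 960,506.3315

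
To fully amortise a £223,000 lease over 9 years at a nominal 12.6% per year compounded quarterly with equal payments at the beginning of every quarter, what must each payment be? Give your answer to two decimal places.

i = 0.126/4 = 0.0315 per quarter; n = 9·4 = 36.
PMT = 223000 / ( [1 − (1+0.0315)^(−36)] / 0.0315 × (1+i) ) = 223000 / 22.024266 = 10,125.1956

£10,125.20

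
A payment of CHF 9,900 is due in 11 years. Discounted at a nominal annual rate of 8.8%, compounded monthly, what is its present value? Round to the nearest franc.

Periodic rate i = 0.088/12 = 0.00733333; n = 11 × 12 = 132 periods.
PV = FV·(1+i)^(−n) = 9,900 × 0.381186 = 3,773.7411

CHF 3,774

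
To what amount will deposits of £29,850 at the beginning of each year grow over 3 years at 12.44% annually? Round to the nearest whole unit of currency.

£113,735

FV = PMT · [(1+i)^n − 1] / i × (1+i) = 29850 · 3.810227 = 113,735.2633
Payments are at the start of each period, so multiply by (1+i).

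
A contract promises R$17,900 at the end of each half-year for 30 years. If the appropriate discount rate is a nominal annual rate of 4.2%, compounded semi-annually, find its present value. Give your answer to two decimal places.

R$607,424.32

i = 0.042/2 = 0.021 per half-year; n = 30·2 = 60.
PV = 17900 × [1 − (1+0.021)^(−60)] / 0.021 = 17900 × 33.934319 = 607,424.3154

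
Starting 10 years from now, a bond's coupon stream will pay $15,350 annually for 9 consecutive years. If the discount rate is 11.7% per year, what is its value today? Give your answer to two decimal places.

PV at t=9 (ordinary 9-year annuity): 15350 × a(9|0.117) = 15350 × 5.389565 = 82,729.8243
Discount back 9 years: 82,729.8243 × (1+0.117)^(−9) = 82,729.8243 × 0.369421 = 30,562.1248

$30,562.12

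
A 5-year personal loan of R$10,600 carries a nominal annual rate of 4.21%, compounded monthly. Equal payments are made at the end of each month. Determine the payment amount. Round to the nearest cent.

i = 0.0421/12 = 0.00350833 per month; n = 5·12 = 60.
PMT = 10600 / ( [1 − (1+0.00350833)^(−60)] / 0.00350833 ) = 10600 / 54.020644 = 196.2213

R$196.22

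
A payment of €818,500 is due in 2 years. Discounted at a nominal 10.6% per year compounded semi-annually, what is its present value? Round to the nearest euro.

€665,741

Periodic rate i = 0.106/2 = 0.053; n = 2 × 2 = 4 periods.
PV = FV·(1+i)^(−n) = 818,500 × 0.813367 = 665,740.8390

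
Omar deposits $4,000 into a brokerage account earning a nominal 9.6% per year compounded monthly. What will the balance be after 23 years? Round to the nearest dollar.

Periodic rate i = 0.096/12 = 0.008; n = 23 × 12 = 276 periods.
4,000 × (1+0.008)^276 = 4,000 × 9.017930 = 36,071.7202

$36,072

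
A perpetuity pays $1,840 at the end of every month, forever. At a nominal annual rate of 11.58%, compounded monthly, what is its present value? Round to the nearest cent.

Periodic rate i = 0.1158/12 = 0.00965.
PV = C/r = 1840/0.00965 = 190,673.5751

$190,673.58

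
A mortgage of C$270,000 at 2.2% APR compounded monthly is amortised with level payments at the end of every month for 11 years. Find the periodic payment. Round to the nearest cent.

With 12 periods per year: i = 0.00183333, n = 132.
Annuity-PV factor = 117.147199; PMT = 270000 / 117.147199 = 2,304.7926

C$2,304.79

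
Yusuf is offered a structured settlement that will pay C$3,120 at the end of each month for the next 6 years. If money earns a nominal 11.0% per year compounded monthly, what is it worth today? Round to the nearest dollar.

Periodic rate i = 0.11/12 = 0.00916667; n = 6 × 12 = 72 periods.
PV = PMT · [1 − (1+i)^(−n)] / i = 3120 · 52.537346 = 163,916.5205

C$163,917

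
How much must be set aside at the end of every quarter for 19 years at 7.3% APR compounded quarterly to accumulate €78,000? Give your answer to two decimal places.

€482.04

i = 0.073/4 = 0.01825 per quarter; n = 19·4 = 76.
PMT = 78000 / ( [(1+0.01825)^76 − 1] / 0.01825 ) = 78000 / 161.812714 = 482.0388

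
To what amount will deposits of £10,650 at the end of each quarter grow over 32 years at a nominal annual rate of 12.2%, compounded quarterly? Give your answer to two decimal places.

Periodic rate i = 0.122/4 = 0.0305; n = 32 × 4 = 128 periods.
Accumulation factor s(128|0.0305) = 1501.277768; FV = 10650 × 1501.277768 = 15,988,608.2306

£15,988,608.23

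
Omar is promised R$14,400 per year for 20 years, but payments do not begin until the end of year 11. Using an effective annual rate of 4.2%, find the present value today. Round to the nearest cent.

R$127,425.72

Value one period before first payment (t=10): 14400 × [1 − (1+0.042)^(−20)] / 0.042 = 14400 × 13.352783 = 192,280.0797
Discount back 10 years: 192,280.0797 × (1+0.042)^(−10) = 192,280.0797 × 0.662709 = 127,425.7222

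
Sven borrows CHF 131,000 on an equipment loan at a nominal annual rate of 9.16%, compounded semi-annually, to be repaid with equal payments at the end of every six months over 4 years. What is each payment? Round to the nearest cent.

CHF 19,925.83

Periodic rate i = 0.0916/2 = 0.0458; n = 4 × 2 = 8 periods.
Annuity-PV factor = 6.574381; PMT = 131000 / 6.574381 = 19,925.8294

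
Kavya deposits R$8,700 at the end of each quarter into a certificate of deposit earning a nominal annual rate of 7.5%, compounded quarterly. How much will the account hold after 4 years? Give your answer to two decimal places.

i = 0.075/4 = 0.01875 per quarter; n = 4·4 = 16.
Accumulation factor s(16|0.01875) = 18.459431; FV = 8700 × 18.459431 = 160,597.0497

R$160,597.05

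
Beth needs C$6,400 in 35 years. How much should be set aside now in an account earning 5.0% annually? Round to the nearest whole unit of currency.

Discount factor = (1+0.05)^(−35) = 0.181290; PV = 6,400 × 0.181290 = 1,160.2578

C$1,160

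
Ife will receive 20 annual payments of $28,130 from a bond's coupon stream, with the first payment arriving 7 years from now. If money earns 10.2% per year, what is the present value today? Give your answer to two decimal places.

$131,913.23

PV at t=6 (ordinary 20-year annuity): 28130 × a(20|0.102) = 28130 × 8.398625 = 236,253.3256
Discount back 6 years: 236,253.3256 × (1+0.102)^(−6) = 236,253.3256 × 0.558355 = 131,913.2327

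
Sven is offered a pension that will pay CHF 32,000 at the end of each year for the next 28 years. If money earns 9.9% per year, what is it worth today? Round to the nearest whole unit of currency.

CHF 300,240

PV = PMT · [1 − (1+i)^(−n)] / i = 32000 · 9.382506 = 300,240.1832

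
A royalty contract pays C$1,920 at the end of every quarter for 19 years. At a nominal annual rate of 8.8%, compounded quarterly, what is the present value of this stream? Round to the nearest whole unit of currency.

C$70,577

Periodic rate i = 0.088/4 = 0.022; n = 19 × 4 = 76 periods.
PV = 1920 × [1 − (1+0.022)^(−76)] / 0.022 = 1920 × 36.758752 = 70,576.8030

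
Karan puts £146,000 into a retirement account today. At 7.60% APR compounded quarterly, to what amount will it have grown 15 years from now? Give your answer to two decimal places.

£451,651.96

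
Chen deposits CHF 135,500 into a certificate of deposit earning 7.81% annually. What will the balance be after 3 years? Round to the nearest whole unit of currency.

CHF 169,792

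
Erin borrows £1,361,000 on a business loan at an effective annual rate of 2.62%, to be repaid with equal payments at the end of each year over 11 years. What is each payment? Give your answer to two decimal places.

£144,014.44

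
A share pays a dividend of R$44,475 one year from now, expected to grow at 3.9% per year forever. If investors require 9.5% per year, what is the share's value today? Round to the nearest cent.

R$794,196.43

PV = D₁/(r − g) = 44475/(0.095 − 0.039) = 794,196.4286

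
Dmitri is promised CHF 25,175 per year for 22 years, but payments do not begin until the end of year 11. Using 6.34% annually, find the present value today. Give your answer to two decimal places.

PV at t=10 (ordinary 22-year annuity): 25175 × a(22|0.0634) = 25175 × 11.693583 = 294,385.9571
Discount back 10 years: 294,385.9571 × (1+0.0634)^(−10) = 294,385.9571 × 0.540796 = 159,202.7369

CHF 159,202.74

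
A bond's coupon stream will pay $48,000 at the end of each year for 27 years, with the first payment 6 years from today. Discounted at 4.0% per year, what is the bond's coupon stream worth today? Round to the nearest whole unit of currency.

Value one period before first payment (t=5): 48000 × [1 − (1+0.04)^(−27)] / 0.04 = 48000 × 16.329586 = 783,820.1158
PV₀ = 783,820.1158 / (1+0.04)^5 = 783,820.1158 / 1.216653 = 644,243.0000

$644,243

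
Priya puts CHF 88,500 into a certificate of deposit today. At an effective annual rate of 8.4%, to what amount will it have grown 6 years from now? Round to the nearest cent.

88,500 × (1+0.084)^6 = 88,500 × 1.622466 = 143,588.2703

CHF 143,588.27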